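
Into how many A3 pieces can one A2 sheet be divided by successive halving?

2

Each ISO step halves the sheet: 1 × A2 → 2 × A3
From A2 to A3 is 1 halving step: 2^1 = 2.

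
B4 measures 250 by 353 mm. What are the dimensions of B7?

88 × 125 mm

B5: ⌊353/2⌋ × 250 = 176 × 250 mm
B6: ⌊250/2⌋ × 176 = 125 × 176 mm
B7: ⌊176/2⌋ × 125 = 88 × 125 mm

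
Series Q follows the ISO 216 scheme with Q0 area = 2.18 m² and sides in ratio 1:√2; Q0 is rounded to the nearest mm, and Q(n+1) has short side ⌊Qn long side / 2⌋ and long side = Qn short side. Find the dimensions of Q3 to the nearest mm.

Let Q0's short side be w mm. w · w√2 = 2.18 m² = 2,180,000 mm², so w ≈ 1241.6 mm and w√2 ≈ 1755.8 mm → Q0 = 1242 × 1756 mm.
Q1: ⌊1756/2⌋ × 1242 = 878 × 1242 mm
Q2: ⌊1242/2⌋ × 878 = 621 × 878 mm
Q3: ⌊878/2⌋ × 621 = 439 × 621 mm

439 × 621 mm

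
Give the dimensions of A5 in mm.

148 × 210 mm

A0 = 841 × 1189 mm (A0 has area 1 m², aspect 1:√2).
A1: ⌊1189/2⌋ × 841 = 594 × 841 mm
A2: ⌊841/2⌋ × 594 = 420 × 594 mm
A3: ⌊594/2⌋ × 420 = 297 × 420 mm
A4: ⌊420/2⌋ × 297 = 210 × 297 mm
A5: ⌊297/2⌋ × 210 = 148 × 210 mm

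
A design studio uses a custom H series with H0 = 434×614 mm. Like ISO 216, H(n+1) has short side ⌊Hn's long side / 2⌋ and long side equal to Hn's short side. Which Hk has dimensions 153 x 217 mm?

H3

H0: 434 × 614 mm
H1: 307 × 434 mm
H2: 217 × 307 mm
H3: 153 × 217 mm
H4: 108 × 153 mm
→ matches H3.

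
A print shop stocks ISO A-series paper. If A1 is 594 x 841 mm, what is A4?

210 × 297 mm

A2: ⌊841/2⌋ × 594 = 420 × 594 mm
A3: ⌊594/2⌋ × 420 = 297 × 420 mm
A4: ⌊420/2⌋ × 297 = 210 × 297 mm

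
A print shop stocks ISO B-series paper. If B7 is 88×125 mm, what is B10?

31 × 44 mm

B8: ⌊125/2⌋ × 88 = 62 × 88 mm
B9: ⌊88/2⌋ × 62 = 44 × 62 mm
B10: ⌊62/2⌋ × 44 = 31 × 44 mm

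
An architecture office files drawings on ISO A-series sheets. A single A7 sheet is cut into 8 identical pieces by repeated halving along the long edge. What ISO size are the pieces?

A10

8 = 2^3, so 3 halving steps.
A7 → A8 → … → A10 after 3 steps.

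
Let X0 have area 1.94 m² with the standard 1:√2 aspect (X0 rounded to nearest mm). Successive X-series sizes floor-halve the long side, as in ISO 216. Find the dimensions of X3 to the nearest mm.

Let X0's short side be w mm. w · w√2 = 1.94 m² = 1,940,000 mm², so w ≈ 1171.2 mm and w√2 ≈ 1656.4 mm → X0 = 1171 × 1656 mm.
X1: ⌊1656/2⌋ × 1171 = 828 × 1171 mm
X2: ⌊1171/2⌋ × 828 = 585 × 828 mm
X3: ⌊828/2⌋ × 585 = 414 × 585 mm

414 × 585 mm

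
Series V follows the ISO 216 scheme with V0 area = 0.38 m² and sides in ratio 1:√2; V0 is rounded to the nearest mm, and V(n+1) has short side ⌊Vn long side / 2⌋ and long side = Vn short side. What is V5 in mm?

91 × 129 mm

Let V0's short side be w mm. w · w√2 = 0.38 m² = 380,000 mm², so w ≈ 518.4 mm and w√2 ≈ 733.1 mm → V0 = 518 × 733 mm.
V1: ⌊733/2⌋ × 518 = 366 × 518 mm
V2: ⌊518/2⌋ × 366 = 259 × 366 mm
V3: ⌊366/2⌋ × 259 = 183 × 259 mm
V4: ⌊259/2⌋ × 183 = 129 × 183 mm
V5: ⌊183/2⌋ × 129 = 91 × 129 mm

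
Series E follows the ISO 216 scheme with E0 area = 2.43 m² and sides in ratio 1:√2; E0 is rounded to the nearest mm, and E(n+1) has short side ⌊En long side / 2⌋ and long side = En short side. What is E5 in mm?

231 × 327 mm

Let E0's short side be w mm. w · w√2 = 2.43 m² = 2,430,000 mm², so w ≈ 1310.8 mm and w√2 ≈ 1853.8 mm → E0 = 1311 × 1854 mm.
E1: ⌊1854/2⌋ × 1311 = 927 × 1311 mm
E2: ⌊1311/2⌋ × 927 = 655 × 927 mm
E3: ⌊927/2⌋ × 655 = 463 × 655 mm
E4: ⌊655/2⌋ × 463 = 327 × 463 mm
E5: ⌊463/2⌋ × 327 = 231 × 327 mm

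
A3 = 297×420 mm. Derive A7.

74 × 105 mm

A4: ⌊420/2⌋ × 297 = 210 × 297 mm
A5: ⌊297/2⌋ × 210 = 148 × 210 mm
A6: ⌊210/2⌋ × 148 = 105 × 148 mm
A7: ⌊148/2⌋ × 105 = 74 × 105 mm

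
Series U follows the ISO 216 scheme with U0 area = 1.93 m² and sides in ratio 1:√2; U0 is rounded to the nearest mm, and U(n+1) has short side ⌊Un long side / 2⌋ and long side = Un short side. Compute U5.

206 × 292 mm

Let U0's short side be w mm. w · w√2 = 1.93 m² = 1,930,000 mm², so w ≈ 1168.2 mm and w√2 ≈ 1652.1 mm → U0 = 1168 × 1652 mm.
U1: ⌊1652/2⌋ × 1168 = 826 × 1168 mm
U2: ⌊1168/2⌋ × 826 = 584 × 826 mm
U3: ⌊826/2⌋ × 584 = 413 × 584 mm
U4: ⌊584/2⌋ × 413 = 292 × 413 mm
U5: ⌊413/2⌋ × 292 = 206 × 292 mm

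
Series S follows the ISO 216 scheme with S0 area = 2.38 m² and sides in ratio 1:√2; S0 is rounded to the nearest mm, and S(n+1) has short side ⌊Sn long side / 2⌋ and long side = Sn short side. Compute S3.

458 × 648 mm

Let S0's short side be w mm. w · w√2 = 2.38 m² = 2,380,000 mm², so w ≈ 1297.3 mm and w√2 ≈ 1834.6 mm → S0 = 1297 × 1835 mm.
S1: ⌊1835/2⌋ × 1297 = 917 × 1297 mm
S2: ⌊1297/2⌋ × 917 = 648 × 917 mm
S3: ⌊917/2⌋ × 648 = 458 × 648 mm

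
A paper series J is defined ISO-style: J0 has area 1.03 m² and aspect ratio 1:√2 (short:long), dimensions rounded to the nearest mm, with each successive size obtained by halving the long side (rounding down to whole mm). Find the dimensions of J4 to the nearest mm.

Let J0's short side be w mm. w · w√2 = 1.03 m² = 1,030,000 mm², so w ≈ 853.4 mm and w√2 ≈ 1206.9 mm → J0 = 853 × 1207 mm.
J1: ⌊1207/2⌋ × 853 = 603 × 853 mm
J2: ⌊853/2⌋ × 603 = 426 × 603 mm
J3: ⌊603/2⌋ × 426 = 301 × 426 mm
J4: ⌊426/2⌋ × 301 = 213 × 301 mm

213 × 301 mm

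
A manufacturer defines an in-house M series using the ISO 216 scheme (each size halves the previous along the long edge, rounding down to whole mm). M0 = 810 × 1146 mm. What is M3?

M1: ⌊1146/2⌋ × 810 = 573 × 810 mm
M2: ⌊810/2⌋ × 573 = 405 × 573 mm
M3: ⌊573/2⌋ × 405 = 286 × 405 mm

286 × 405 mm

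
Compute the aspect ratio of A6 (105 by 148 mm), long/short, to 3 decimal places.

148 / 105 = 1.410
ISO 216 targets √2 ≈ 1.414; the -0.005 deviation is from mm rounding.

1.410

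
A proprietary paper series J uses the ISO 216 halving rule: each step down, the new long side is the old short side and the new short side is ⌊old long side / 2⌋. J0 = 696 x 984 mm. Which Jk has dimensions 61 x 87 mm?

J7

J0: 696 × 984 mm
J1: 492 × 696 mm
J2: 348 × 492 mm
J3: 246 × 348 mm
J4: 174 × 246 mm
J5: 123 × 174 mm
J6: 87 × 123 mm
J7: 61 × 87 mm
J8: 43 × 61 mm
→ matches J7.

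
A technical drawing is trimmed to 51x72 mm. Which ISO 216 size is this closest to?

Aspect ratio 72/51 ≈ 1.412 — close to the ISO √2 ≈ 1.414.
In the A-series (A0 area = 1 m²): A8 = 52 × 74 mm.
Off by 3 mm total — nearest standard size.

A8 (52 × 74 mm)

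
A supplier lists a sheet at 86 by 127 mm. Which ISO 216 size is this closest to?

Aspect ratio 127/86 ≈ 1.477 (ISO target is √2 ≈ 1.414).
In the B-series (B0 = 1000 × 1414 mm): B7 = 88 × 125 mm.
Off by 4 mm total — nearest standard size.

B7 (88 × 125 mm)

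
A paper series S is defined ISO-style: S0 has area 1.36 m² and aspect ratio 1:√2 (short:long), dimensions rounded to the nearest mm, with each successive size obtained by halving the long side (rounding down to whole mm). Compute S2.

490 × 693 mm

Let S0's short side be w mm. w · w√2 = 1.36 m² = 1,360,000 mm², so w ≈ 980.6 mm and w√2 ≈ 1386.8 mm → S0 = 981 × 1387 mm.
S1: ⌊1387/2⌋ × 981 = 693 × 981 mm
S2: ⌊981/2⌋ × 693 = 490 × 693 mm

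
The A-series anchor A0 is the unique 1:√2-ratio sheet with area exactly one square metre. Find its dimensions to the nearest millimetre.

841 × 1189 mm

Let the short side be w mm. Then the long side is w√2 and w · w√2 = 10⁶ mm².
w² = 10⁶/√2, so w = 1000 / 2^(1/4) ≈ 840.9 mm; long side = 1000 · 2^(1/4) ≈ 1189.2 mm.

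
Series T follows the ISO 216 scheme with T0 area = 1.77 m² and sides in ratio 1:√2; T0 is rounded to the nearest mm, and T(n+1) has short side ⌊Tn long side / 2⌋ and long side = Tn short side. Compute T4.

Let T0's short side be w mm. w · w√2 = 1.77 m² = 1,770,000 mm², so w ≈ 1118.7 mm and w√2 ≈ 1582.1 mm → T0 = 1119 × 1582 mm.
T1: ⌊1582/2⌋ × 1119 = 791 × 1119 mm
T2: ⌊1119/2⌋ × 791 = 559 × 791 mm
T3: ⌊791/2⌋ × 559 = 395 × 559 mm
T4: ⌊559/2⌋ × 395 = 279 × 395 mm

279 × 395 mm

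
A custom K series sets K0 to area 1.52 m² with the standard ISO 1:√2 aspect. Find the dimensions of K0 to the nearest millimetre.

Let the short side be w mm. Then w · w√2 = 1.52 m² = 1,520,000 mm².
w² = 1,520,000/√2, so w ≈ 1036.7 mm; long side = w√2 ≈ 1466.2 mm.

1037 × 1466 mm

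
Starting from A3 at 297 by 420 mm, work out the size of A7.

74 × 105 mm

A4: ⌊420/2⌋ × 297 = 210 × 297 mm
A5: ⌊297/2⌋ × 210 = 148 × 210 mm
A6: ⌊210/2⌋ × 148 = 105 × 148 mm
A7: ⌊148/2⌋ × 105 = 74 × 105 mm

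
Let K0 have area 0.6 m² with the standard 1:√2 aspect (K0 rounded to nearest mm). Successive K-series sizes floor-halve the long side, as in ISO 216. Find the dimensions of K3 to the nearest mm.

230 × 325 mm

Let K0's short side be w mm. w · w√2 = 0.6 m² = 600,000 mm², so w ≈ 651.4 mm and w√2 ≈ 921.2 mm → K0 = 651 × 921 mm.
K1: ⌊921/2⌋ × 651 = 460 × 651 mm
K2: ⌊651/2⌋ × 460 = 325 × 460 mm
K3: ⌊460/2⌋ × 325 = 230 × 325 mm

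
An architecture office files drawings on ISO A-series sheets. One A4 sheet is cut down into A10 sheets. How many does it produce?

Each ISO step halves the sheet: 1 × A4 → 2 × A5 → 4 × A6 → 8 × A7 → …
From A4 to A10 is 6 halving steps: 2^6 = 64.

64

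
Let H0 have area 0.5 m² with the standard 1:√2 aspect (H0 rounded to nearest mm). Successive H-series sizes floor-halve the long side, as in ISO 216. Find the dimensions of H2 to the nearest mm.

Let H0's short side be w mm. w · w√2 = 0.5 m² = 500,000 mm², so w ≈ 594.6 mm and w√2 ≈ 840.9 mm → H0 = 595 × 841 mm.
H1: ⌊841/2⌋ × 595 = 420 × 595 mm
H2: ⌊595/2⌋ × 420 = 297 × 420 mm

297 × 420 mm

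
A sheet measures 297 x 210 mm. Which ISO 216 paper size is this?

Aspect ratio 297/210 ≈ 1.414 — close to the ISO √2 ≈ 1.414.
In the A-series (A0 area = 1 m²): A4 = 210 × 297 mm.

A4 (210 × 297 mm)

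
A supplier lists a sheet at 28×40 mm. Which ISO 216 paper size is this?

C10 (28 × 40 mm)

Aspect ratio 40/28 ≈ 1.429 — close to the ISO √2 ≈ 1.414.
In the C-series (envelope sizes, between A and B): C10 = 28 × 40 mm.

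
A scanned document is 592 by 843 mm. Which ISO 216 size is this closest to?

Aspect ratio 843/592 ≈ 1.424 — close to the ISO √2 ≈ 1.414.
In the A-series (A0 area = 1 m²): A1 = 594 × 841 mm.
Off by 4 mm total — nearest standard size.

A1 (594 × 841 mm)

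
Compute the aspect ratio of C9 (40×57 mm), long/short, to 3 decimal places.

1.425

57 / 40 = 1.425
ISO 216 targets √2 ≈ 1.414; the +0.011 deviation is from mm rounding.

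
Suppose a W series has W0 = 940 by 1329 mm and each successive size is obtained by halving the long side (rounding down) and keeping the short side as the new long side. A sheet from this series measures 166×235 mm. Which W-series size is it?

W5

W0: 940 × 1329 mm
W1: 664 × 940 mm
W2: 470 × 664 mm
W3: 332 × 470 mm
W4: 235 × 332 mm
W5: 166 × 235 mm
W6: 117 × 166 mm
→ matches W5.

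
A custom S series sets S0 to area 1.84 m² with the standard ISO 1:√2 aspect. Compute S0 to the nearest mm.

1141 × 1613 mm

Let the short side be w mm. Then w · w√2 = 1.84 m² = 1,840,000 mm².
w² = 1,840,000/√2, so w ≈ 1140.6 mm; long side = w√2 ≈ 1613.1 mm.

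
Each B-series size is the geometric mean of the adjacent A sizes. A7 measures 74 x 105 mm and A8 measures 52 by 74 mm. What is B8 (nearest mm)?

Short side: √(74 · 52) = √3848 ≈ 62.0 → 62 mm
Long side: √(105 · 74) = √7770 ≈ 88.1 → 88 mm

62 × 88 mm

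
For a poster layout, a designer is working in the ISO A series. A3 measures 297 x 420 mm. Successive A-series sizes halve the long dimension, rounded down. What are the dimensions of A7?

A4: ⌊420/2⌋ × 297 = 210 × 297 mm
A5: ⌊297/2⌋ × 210 = 148 × 210 mm
A6: ⌊210/2⌋ × 148 = 105 × 148 mm
A7: ⌊148/2⌋ × 105 = 74 × 105 mm

74 × 105 mm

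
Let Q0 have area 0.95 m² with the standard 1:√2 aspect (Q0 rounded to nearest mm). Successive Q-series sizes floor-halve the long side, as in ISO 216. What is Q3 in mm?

Let Q0's short side be w mm. w · w√2 = 0.95 m² = 950,000 mm², so w ≈ 819.6 mm and w√2 ≈ 1159.1 mm → Q0 = 820 × 1159 mm.
Q1: ⌊1159/2⌋ × 820 = 579 × 820 mm
Q2: ⌊820/2⌋ × 579 = 410 × 579 mm
Q3: ⌊579/2⌋ × 410 = 289 × 410 mm

289 × 410 mm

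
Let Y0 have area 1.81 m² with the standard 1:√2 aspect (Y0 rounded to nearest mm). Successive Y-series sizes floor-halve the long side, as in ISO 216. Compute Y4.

282 × 400 mm

Let Y0's short side be w mm. w · w√2 = 1.81 m² = 1,810,000 mm², so w ≈ 1131.3 mm and w√2 ≈ 1599.9 mm → Y0 = 1131 × 1600 mm.
Y1: ⌊1600/2⌋ × 1131 = 800 × 1131 mm
Y2: ⌊1131/2⌋ × 800 = 565 × 800 mm
Y3: ⌊800/2⌋ × 565 = 400 × 565 mm
Y4: ⌊565/2⌋ × 400 = 282 × 400 mm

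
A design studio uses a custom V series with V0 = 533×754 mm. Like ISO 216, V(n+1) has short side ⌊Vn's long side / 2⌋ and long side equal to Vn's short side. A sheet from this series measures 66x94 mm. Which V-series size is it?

V0: 533 × 754 mm
V1: 377 × 533 mm
V2: 266 × 377 mm
V3: 188 × 266 mm
V4: 133 × 188 mm
V5: 94 × 133 mm
V6: 66 × 94 mm
V7: 47 × 66 mm
→ matches V6.

V6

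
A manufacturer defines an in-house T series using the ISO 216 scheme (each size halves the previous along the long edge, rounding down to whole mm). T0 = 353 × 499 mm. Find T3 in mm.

124 × 176 mm

T1: ⌊499/2⌋ × 353 = 249 × 353 mm
T2: ⌊353/2⌋ × 249 = 176 × 249 mm
T3: ⌊249/2⌋ × 176 = 124 × 176 mm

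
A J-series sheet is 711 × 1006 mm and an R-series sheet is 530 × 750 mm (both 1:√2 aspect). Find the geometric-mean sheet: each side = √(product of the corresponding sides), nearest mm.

Short side: √(711 · 530) = √376830 ≈ 613.9 → 614 mm
Long side: √(1006 · 750) = √754500 ≈ 868.6 → 869 mm

614 × 869 mm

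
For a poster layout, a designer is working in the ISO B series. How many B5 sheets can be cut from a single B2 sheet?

B2 = 500 × 707 mm; B5 = 176 × 250 mm.
Each halving step doubles the count; 3 steps from B2 to B5.
2^3 = 8.

8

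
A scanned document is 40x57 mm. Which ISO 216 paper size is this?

C9 (40 × 57 mm)

Aspect ratio 57/40 ≈ 1.425 — close to the ISO √2 ≈ 1.414.
In the C-series (envelope sizes, between A and B): C9 = 40 × 57 mm.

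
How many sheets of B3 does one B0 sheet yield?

Each ISO step halves the sheet: 1 × B0 → 2 × B1 → 4 × B2 → 8 × B3
From B0 to B3 is 3 halving steps: 2^3 = 8.

8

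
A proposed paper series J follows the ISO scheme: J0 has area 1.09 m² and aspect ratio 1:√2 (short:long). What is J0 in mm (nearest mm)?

878 × 1242 mm

Let the short side be w mm. Then w · w√2 = 1.09 m² = 1,090,000 mm².
w² = 1,090,000/√2, so w ≈ 877.9 mm; long side = w√2 ≈ 1241.6 mm.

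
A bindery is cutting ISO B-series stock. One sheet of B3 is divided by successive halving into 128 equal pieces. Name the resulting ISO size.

B10

128 = 2^7, so 7 halving steps.
B3 → B4 → … → B10 after 7 steps.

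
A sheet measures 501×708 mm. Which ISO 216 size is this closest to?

Aspect ratio 708/501 ≈ 1.413 — close to the ISO √2 ≈ 1.414.
In the B-series (B0 = 1000 × 1414 mm): B2 = 500 × 707 mm.
Off by 2 mm total — nearest standard size.

B2 (500 × 707 mm)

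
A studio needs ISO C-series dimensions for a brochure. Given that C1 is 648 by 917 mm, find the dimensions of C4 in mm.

229 × 324 mm

C2: ⌊917/2⌋ × 648 = 458 × 648 mm
C3: ⌊648/2⌋ × 458 = 324 × 458 mm
C4: ⌊458/2⌋ × 324 = 229 × 324 mm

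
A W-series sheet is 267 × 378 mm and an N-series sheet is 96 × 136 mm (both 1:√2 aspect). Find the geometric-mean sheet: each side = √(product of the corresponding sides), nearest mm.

160 × 227 mm

Short side: √(267 · 96) = √25632 ≈ 160.1 → 160 mm
Long side: √(378 · 136) = √51408 ≈ 226.7 → 227 mm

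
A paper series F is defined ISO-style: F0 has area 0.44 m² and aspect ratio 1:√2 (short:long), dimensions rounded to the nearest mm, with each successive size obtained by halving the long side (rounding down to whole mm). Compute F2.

279 × 394 mm

Let F0's short side be w mm. w · w√2 = 0.44 m² = 440,000 mm², so w ≈ 557.8 mm and w√2 ≈ 788.8 mm → F0 = 558 × 789 mm.
F1: ⌊789/2⌋ × 558 = 394 × 558 mm
F2: ⌊558/2⌋ × 394 = 279 × 394 mm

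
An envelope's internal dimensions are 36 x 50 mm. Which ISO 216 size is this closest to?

Aspect ratio 50/36 ≈ 1.389 (ISO target is √2 ≈ 1.414).
In the A-series (A0 area = 1 m²): A9 = 37 × 52 mm.
Off by 3 mm total — nearest standard size.

A9 (37 × 52 mm)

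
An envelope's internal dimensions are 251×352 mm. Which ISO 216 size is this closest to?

B4 (250 × 353 mm)

Aspect ratio 352/251 ≈ 1.402 — close to the ISO √2 ≈ 1.414.
In the B-series (B0 = 1000 × 1414 mm): B4 = 250 × 353 mm.
Off by 2 mm total — nearest standard size.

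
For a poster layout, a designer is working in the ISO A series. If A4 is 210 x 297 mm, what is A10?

A5: ⌊297/2⌋ × 210 = 148 × 210 mm
A6: ⌊210/2⌋ × 148 = 105 × 148 mm
A7: ⌊148/2⌋ × 105 = 74 × 105 mm
A8: ⌊105/2⌋ × 74 = 52 × 74 mm
A9: ⌊74/2⌋ × 52 = 37 × 52 mm
A10: ⌊52/2⌋ × 37 = 26 × 37 mm

26 × 37 mm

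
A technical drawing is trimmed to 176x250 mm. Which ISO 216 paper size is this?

Aspect ratio 250/176 ≈ 1.420 — close to the ISO √2 ≈ 1.414.
In the B-series (B0 = 1000 × 1414 mm): B5 = 176 × 250 mm.

B5 (176 × 250 mm)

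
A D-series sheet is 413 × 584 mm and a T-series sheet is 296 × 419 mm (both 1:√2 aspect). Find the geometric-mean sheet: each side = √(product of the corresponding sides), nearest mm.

350 × 495 mm

Short side: √(413 · 296) = √122248 ≈ 349.6 → 350 mm
Long side: √(584 · 419) = √244696 ≈ 494.7 → 495 mm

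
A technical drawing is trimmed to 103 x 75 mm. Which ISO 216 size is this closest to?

Aspect ratio 103/75 ≈ 1.373 (ISO target is √2 ≈ 1.414).
In the A-series (A0 area = 1 m²): A7 = 74 × 105 mm.
Off by 3 mm total — nearest standard size.

A7 (74 × 105 mm)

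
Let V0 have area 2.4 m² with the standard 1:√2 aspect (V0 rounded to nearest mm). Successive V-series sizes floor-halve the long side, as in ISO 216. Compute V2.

651 × 921 mm

Let V0's short side be w mm. w · w√2 = 2.4 m² = 2,400,000 mm², so w ≈ 1302.7 mm and w√2 ≈ 1842.3 mm → V0 = 1303 × 1842 mm.
V1: ⌊1842/2⌋ × 1303 = 921 × 1303 mm
V2: ⌊1303/2⌋ × 921 = 651 × 921 mm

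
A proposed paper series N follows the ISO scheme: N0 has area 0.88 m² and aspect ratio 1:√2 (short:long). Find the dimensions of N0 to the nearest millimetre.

789 × 1116 mm

Let the short side be w mm. Then w · w√2 = 0.88 m² = 880,000 mm².
w² = 880,000/√2, so w ≈ 788.8 mm; long side = w√2 ≈ 1115.6 mm.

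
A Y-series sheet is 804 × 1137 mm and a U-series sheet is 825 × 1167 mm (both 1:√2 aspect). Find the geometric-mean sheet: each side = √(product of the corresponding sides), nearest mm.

Short side: √(804 · 825) = √663300 ≈ 814.4 → 814 mm
Long side: √(1137 · 1167) = √1326879 ≈ 1151.9 → 1152 mm

814 × 1152 mm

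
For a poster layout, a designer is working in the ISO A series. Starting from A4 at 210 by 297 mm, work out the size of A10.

26 × 37 mm

A5: ⌊297/2⌋ × 210 = 148 × 210 mm
A6: ⌊210/2⌋ × 148 = 105 × 148 mm
A7: ⌊148/2⌋ × 105 = 74 × 105 mm
A8: ⌊105/2⌋ × 74 = 52 × 74 mm
A9: ⌊74/2⌋ × 52 = 37 × 52 mm
A10: ⌊52/2⌋ × 37 = 26 × 37 mm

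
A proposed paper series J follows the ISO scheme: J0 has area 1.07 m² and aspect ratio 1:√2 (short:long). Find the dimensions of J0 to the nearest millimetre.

Let the short side be w mm. Then w · w√2 = 1.07 m² = 1,070,000 mm².
w² = 1,070,000/√2, so w ≈ 869.8 mm; long side = w√2 ≈ 1230.1 mm.

870 × 1230 mm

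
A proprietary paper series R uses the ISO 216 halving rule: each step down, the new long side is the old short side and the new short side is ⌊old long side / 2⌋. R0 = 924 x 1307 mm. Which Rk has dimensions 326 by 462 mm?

R3

R0: 924 × 1307 mm
R1: 653 × 924 mm
R2: 462 × 653 mm
R3: 326 × 462 mm
R4: 231 × 326 mm
→ matches R3.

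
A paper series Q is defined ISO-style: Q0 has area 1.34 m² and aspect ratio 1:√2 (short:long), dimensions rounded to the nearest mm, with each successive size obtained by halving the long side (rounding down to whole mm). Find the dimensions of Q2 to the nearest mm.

486 × 688 mm

Let Q0's short side be w mm. w · w√2 = 1.34 m² = 1,340,000 mm², so w ≈ 973.4 mm and w√2 ≈ 1376.6 mm → Q0 = 973 × 1377 mm.
Q1: ⌊1377/2⌋ × 973 = 688 × 973 mm
Q2: ⌊973/2⌋ × 688 = 486 × 688 mm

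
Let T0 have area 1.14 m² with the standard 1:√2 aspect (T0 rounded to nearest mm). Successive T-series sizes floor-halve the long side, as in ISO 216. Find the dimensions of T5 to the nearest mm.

158 × 224 mm

Let T0's short side be w mm. w · w√2 = 1.14 m² = 1,140,000 mm², so w ≈ 897.8 mm and w√2 ≈ 1269.7 mm → T0 = 898 × 1270 mm.
T1: ⌊1270/2⌋ × 898 = 635 × 898 mm
T2: ⌊898/2⌋ × 635 = 449 × 635 mm
T3: ⌊635/2⌋ × 449 = 317 × 449 mm
T4: ⌊449/2⌋ × 317 = 224 × 317 mm
T5: ⌊317/2⌋ × 224 = 158 × 224 mm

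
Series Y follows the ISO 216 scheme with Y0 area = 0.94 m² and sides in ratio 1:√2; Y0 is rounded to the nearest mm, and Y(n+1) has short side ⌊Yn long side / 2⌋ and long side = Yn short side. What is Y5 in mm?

144 × 203 mm

Let Y0's short side be w mm. w · w√2 = 0.94 m² = 940,000 mm², so w ≈ 815.3 mm and w√2 ≈ 1153.0 mm → Y0 = 815 × 1153 mm.
Y1: ⌊1153/2⌋ × 815 = 576 × 815 mm
Y2: ⌊815/2⌋ × 576 = 407 × 576 mm
Y3: ⌊576/2⌋ × 407 = 288 × 407 mm
Y4: ⌊407/2⌋ × 288 = 203 × 288 mm
Y5: ⌊288/2⌋ × 203 = 144 × 203 mm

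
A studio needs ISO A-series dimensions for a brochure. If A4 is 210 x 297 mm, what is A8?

52 × 74 mm

A5: ⌊297/2⌋ × 210 = 148 × 210 mm
A6: ⌊210/2⌋ × 148 = 105 × 148 mm
A7: ⌊148/2⌋ × 105 = 74 × 105 mm
A8: ⌊105/2⌋ × 74 = 52 × 74 mm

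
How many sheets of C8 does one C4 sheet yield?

C4 = 229 × 324 mm; C8 = 57 × 81 mm.
Each halving step doubles the count; 4 steps from C4 to C8.
2^4 = 16.

16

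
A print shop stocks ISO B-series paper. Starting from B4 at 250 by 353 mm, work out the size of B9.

44 × 62 mm

B5: ⌊353/2⌋ × 250 = 176 × 250 mm
B6: ⌊250/2⌋ × 176 = 125 × 176 mm
B7: ⌊176/2⌋ × 125 = 88 × 125 mm
B8: ⌊125/2⌋ × 88 = 62 × 88 mm
B9: ⌊88/2⌋ × 62 = 44 × 62 mm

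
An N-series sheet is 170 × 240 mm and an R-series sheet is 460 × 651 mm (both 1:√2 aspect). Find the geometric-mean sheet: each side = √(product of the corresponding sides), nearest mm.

Short side: √(170 · 460) = √78200 ≈ 279.6 → 280 mm
Long side: √(240 · 651) = √156240 ≈ 395.3 → 395 mm

280 × 395 mm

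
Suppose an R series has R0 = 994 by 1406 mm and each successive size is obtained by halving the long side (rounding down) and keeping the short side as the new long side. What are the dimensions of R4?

R1: ⌊1406/2⌋ × 994 = 703 × 994 mm
R2: ⌊994/2⌋ × 703 = 497 × 703 mm
R3: ⌊703/2⌋ × 497 = 351 × 497 mm
R4: ⌊497/2⌋ × 351 = 248 × 351 mm

248 × 351 mm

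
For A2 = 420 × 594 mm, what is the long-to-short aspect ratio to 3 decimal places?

594 / 420 = 1.414
Matches √2 ≈ 1.414 — the ISO 216 defining ratio.

1.414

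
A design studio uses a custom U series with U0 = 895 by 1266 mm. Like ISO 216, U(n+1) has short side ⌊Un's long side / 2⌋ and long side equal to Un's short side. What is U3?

316 × 447 mm

U1: ⌊1266/2⌋ × 895 = 633 × 895 mm
U2: ⌊895/2⌋ × 633 = 447 × 633 mm
U3: ⌊633/2⌋ × 447 = 316 × 447 mm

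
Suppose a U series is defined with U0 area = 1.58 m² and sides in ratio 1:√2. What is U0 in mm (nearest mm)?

1057 × 1495 mm

Let the short side be w mm. Then w · w√2 = 1.58 m² = 1,580,000 mm².
w² = 1,580,000/√2, so w ≈ 1057.0 mm; long side = w√2 ≈ 1494.8 mm.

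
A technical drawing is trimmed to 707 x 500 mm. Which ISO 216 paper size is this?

B2 (500 × 707 mm)

Aspect ratio 707/500 ≈ 1.414 — close to the ISO √2 ≈ 1.414.
In the B-series (B0 = 1000 × 1414 mm): B2 = 500 × 707 mm.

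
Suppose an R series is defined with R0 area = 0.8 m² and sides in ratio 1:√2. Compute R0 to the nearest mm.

752 × 1064 mm

Let the short side be w mm. Then w · w√2 = 0.8 m² = 800,000 mm².
w² = 800,000/√2, so w ≈ 752.1 mm; long side = w√2 ≈ 1063.7 mm.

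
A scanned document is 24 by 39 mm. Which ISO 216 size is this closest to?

A10 (26 × 37 mm)

Aspect ratio 39/24 ≈ 1.625 (ISO target is √2 ≈ 1.414).
In the A-series (A0 area = 1 m²): A10 = 26 × 37 mm.
Off by 4 mm total — nearest standard size.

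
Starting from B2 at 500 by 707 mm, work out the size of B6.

125 × 176 mm

B3: ⌊707/2⌋ × 500 = 353 × 500 mm
B4: ⌊500/2⌋ × 353 = 250 × 353 mm
B5: ⌊353/2⌋ × 250 = 176 × 250 mm
B6: ⌊250/2⌋ × 176 = 125 × 176 mm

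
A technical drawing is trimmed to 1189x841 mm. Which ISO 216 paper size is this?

Aspect ratio 1189/841 ≈ 1.414 — close to the ISO √2 ≈ 1.414.
In the A-series (A0 area = 1 m²): A0 = 841 × 1189 mm.

A0 (841 × 1189 mm)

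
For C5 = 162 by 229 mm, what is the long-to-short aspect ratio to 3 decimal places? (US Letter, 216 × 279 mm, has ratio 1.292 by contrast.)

1.414

229 / 162 = 1.414
Matches √2 ≈ 1.414 — the ISO 216 defining ratio.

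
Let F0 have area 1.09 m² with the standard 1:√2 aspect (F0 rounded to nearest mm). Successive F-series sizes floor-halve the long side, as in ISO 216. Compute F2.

Let F0's short side be w mm. w · w√2 = 1.09 m² = 1,090,000 mm², so w ≈ 877.9 mm and w√2 ≈ 1241.6 mm → F0 = 878 × 1242 mm.
F1: ⌊1242/2⌋ × 878 = 621 × 878 mm
F2: ⌊878/2⌋ × 621 = 439 × 621 mm

439 × 621 mm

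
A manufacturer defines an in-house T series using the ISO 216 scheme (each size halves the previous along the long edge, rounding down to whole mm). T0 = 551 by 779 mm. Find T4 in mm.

T1 = 389 × 551 mm (from T0 by 1 halving).
T2: ⌊551/2⌋ × 389 = 275 × 389 mm
T3: ⌊389/2⌋ × 275 = 194 × 275 mm
T4: ⌊275/2⌋ × 194 = 137 × 194 mm

137 × 194 mm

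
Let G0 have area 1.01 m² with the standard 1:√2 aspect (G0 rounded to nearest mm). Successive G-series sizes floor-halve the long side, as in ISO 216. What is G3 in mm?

298 × 422 mm

Let G0's short side be w mm. w · w√2 = 1.01 m² = 1,010,000 mm², so w ≈ 845.1 mm and w√2 ≈ 1195.1 mm → G0 = 845 × 1195 mm.
G1: ⌊1195/2⌋ × 845 = 597 × 845 mm
G2: ⌊845/2⌋ × 597 = 422 × 597 mm
G3: ⌊597/2⌋ × 422 = 298 × 422 mm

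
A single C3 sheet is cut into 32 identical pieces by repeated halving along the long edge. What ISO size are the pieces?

C8

32 = 2^5, so 5 halving steps.
C3 → C4 → … → C8 after 5 steps.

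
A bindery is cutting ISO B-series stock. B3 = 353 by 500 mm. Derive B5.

176 × 250 mm

B4: ⌊500/2⌋ × 353 = 250 × 353 mm
B5: ⌊353/2⌋ × 250 = 176 × 250 mm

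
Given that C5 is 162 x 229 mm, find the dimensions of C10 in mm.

C6: ⌊229/2⌋ × 162 = 114 × 162 mm
C7: ⌊162/2⌋ × 114 = 81 × 114 mm
C8: ⌊114/2⌋ × 81 = 57 × 81 mm
C9: ⌊81/2⌋ × 57 = 40 × 57 mm
C10: ⌊57/2⌋ × 40 = 28 × 40 mm

28 × 40 mm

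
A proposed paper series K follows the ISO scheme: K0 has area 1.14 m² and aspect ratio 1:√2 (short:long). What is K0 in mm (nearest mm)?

Let the short side be w mm. Then w · w√2 = 1.14 m² = 1,140,000 mm².
w² = 1,140,000/√2, so w ≈ 897.8 mm; long side = w√2 ≈ 1269.7 mm.

898 × 1270 mm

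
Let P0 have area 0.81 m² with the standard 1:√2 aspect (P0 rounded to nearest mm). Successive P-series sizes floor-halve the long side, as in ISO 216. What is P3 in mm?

Let P0's short side be w mm. w · w√2 = 0.81 m² = 810,000 mm², so w ≈ 756.8 mm and w√2 ≈ 1070.3 mm → P0 = 757 × 1070 mm.
P1: ⌊1070/2⌋ × 757 = 535 × 757 mm
P2: ⌊757/2⌋ × 535 = 378 × 535 mm
P3: ⌊535/2⌋ × 378 = 267 × 378 mm

267 × 378 mm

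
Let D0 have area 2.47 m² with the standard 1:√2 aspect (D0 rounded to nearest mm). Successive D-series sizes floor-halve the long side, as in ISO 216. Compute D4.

Let D0's short side be w mm. w · w√2 = 2.47 m² = 2,470,000 mm², so w ≈ 1321.6 mm and w√2 ≈ 1869.0 mm → D0 = 1322 × 1869 mm.
D1: ⌊1869/2⌋ × 1322 = 934 × 1322 mm
D2: ⌊1322/2⌋ × 934 = 661 × 934 mm
D3: ⌊934/2⌋ × 661 = 467 × 661 mm
D4: ⌊661/2⌋ × 467 = 330 × 467 mm

330 × 467 mm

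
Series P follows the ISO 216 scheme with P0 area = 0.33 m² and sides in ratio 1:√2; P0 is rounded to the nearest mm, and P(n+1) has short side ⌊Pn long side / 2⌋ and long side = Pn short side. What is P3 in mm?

Let P0's short side be w mm. w · w√2 = 0.33 m² = 330,000 mm², so w ≈ 483.1 mm and w√2 ≈ 683.1 mm → P0 = 483 × 683 mm.
P1: ⌊683/2⌋ × 483 = 341 × 483 mm
P2: ⌊483/2⌋ × 341 = 241 × 341 mm
P3: ⌊341/2⌋ × 241 = 170 × 241 mm

170 × 241 mm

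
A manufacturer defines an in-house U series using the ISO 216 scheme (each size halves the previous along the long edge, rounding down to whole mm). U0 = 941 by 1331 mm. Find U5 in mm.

166 × 235 mm

U1: ⌊1331/2⌋ × 941 = 665 × 941 mm
U2: ⌊941/2⌋ × 665 = 470 × 665 mm
U3: ⌊665/2⌋ × 470 = 332 × 470 mm
U4: ⌊470/2⌋ × 332 = 235 × 332 mm
U5: ⌊332/2⌋ × 235 = 166 × 235 mm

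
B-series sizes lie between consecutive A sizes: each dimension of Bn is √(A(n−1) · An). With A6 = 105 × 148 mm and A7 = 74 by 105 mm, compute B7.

88 × 125 mm

Short side: √(105 · 74) = √7770 ≈ 88.1 → 88 mm
Long side: √(148 · 105) = √15540 ≈ 124.7 → 125 mm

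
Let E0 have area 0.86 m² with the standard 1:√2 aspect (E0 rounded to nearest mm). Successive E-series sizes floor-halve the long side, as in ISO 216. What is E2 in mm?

390 × 551 mm

Let E0's short side be w mm. w · w√2 = 0.86 m² = 860,000 mm², so w ≈ 779.8 mm and w√2 ≈ 1102.8 mm → E0 = 780 × 1103 mm.
E1: ⌊1103/2⌋ × 780 = 551 × 780 mm
E2: ⌊780/2⌋ × 551 = 390 × 551 mm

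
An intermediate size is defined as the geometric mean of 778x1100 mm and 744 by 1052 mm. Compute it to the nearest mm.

761 × 1076 mm

Short side: √(778 · 744) = √578832 ≈ 760.8 → 761 mm
Long side: √(1100 · 1052) = √1157200 ≈ 1075.7 → 1076 mm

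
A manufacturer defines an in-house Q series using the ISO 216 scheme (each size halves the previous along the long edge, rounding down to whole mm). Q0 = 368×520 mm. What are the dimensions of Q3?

130 × 184 mm

Q1: ⌊520/2⌋ × 368 = 260 × 368 mm
Q2: ⌊368/2⌋ × 260 = 184 × 260 mm
Q3: ⌊260/2⌋ × 184 = 130 × 184 mm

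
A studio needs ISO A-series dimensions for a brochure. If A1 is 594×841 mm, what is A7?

A2: ⌊841/2⌋ × 594 = 420 × 594 mm
A3: ⌊594/2⌋ × 420 = 297 × 420 mm
A4: ⌊420/2⌋ × 297 = 210 × 297 mm
A5: ⌊297/2⌋ × 210 = 148 × 210 mm
A6: ⌊210/2⌋ × 148 = 105 × 148 mm
A7: ⌊148/2⌋ × 105 = 74 × 105 mm

74 × 105 mm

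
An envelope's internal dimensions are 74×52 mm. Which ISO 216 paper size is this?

A8 (52 × 74 mm)

Aspect ratio 74/52 ≈ 1.423 — close to the ISO √2 ≈ 1.414.
In the A-series (A0 area = 1 m²): A8 = 52 × 74 mm.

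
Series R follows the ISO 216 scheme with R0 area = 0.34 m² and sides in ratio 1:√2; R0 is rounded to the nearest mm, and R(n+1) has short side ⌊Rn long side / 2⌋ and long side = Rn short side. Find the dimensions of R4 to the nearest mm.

Let R0's short side be w mm. w · w√2 = 0.34 m² = 340,000 mm², so w ≈ 490.3 mm and w√2 ≈ 693.4 mm → R0 = 490 × 693 mm.
R1: ⌊693/2⌋ × 490 = 346 × 490 mm
R2: ⌊490/2⌋ × 346 = 245 × 346 mm
R3: ⌊346/2⌋ × 245 = 173 × 245 mm
R4: ⌊245/2⌋ × 173 = 122 × 173 mm

122 × 173 mm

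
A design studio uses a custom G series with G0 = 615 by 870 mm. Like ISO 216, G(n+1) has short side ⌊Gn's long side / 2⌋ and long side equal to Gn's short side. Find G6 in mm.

76 × 108 mm

G1: ⌊870/2⌋ × 615 = 435 × 615 mm
G2: ⌊615/2⌋ × 435 = 307 × 435 mm
G3: ⌊435/2⌋ × 307 = 217 × 307 mm
G4: ⌊307/2⌋ × 217 = 153 × 217 mm
G5: ⌊217/2⌋ × 153 = 108 × 153 mm
G6: ⌊153/2⌋ × 108 = 76 × 108 mm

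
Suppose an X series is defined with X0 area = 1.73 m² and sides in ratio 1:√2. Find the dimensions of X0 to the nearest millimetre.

1106 × 1564 mm

Let the short side be w mm. Then w · w√2 = 1.73 m² = 1,730,000 mm².
w² = 1,730,000/√2, so w ≈ 1106.0 mm; long side = w√2 ≈ 1564.2 mm.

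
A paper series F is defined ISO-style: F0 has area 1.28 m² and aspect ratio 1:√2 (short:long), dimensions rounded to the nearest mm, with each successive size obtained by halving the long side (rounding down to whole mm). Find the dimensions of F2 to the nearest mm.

475 × 672 mm

Let F0's short side be w mm. w · w√2 = 1.28 m² = 1,280,000 mm², so w ≈ 951.4 mm and w√2 ≈ 1345.4 mm → F0 = 951 × 1345 mm.
F1: ⌊1345/2⌋ × 951 = 672 × 951 mm
F2: ⌊951/2⌋ × 672 = 475 × 672 mm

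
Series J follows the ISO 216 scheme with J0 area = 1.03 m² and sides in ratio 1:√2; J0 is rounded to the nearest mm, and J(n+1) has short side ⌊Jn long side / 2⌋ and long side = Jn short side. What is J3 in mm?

Let J0's short side be w mm. w · w√2 = 1.03 m² = 1,030,000 mm², so w ≈ 853.4 mm and w√2 ≈ 1206.9 mm → J0 = 853 × 1207 mm.
J1: ⌊1207/2⌋ × 853 = 603 × 853 mm
J2: ⌊853/2⌋ × 603 = 426 × 603 mm
J3: ⌊603/2⌋ × 426 = 301 × 426 mm

301 × 426 mm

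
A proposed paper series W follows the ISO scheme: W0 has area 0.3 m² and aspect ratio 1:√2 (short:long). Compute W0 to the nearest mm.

Let the short side be w mm. Then w · w√2 = 0.3 m² = 300,000 mm².
w² = 300,000/√2, so w ≈ 460.6 mm; long side = w√2 ≈ 651.4 mm.

461 × 651 mm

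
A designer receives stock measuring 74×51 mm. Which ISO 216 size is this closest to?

Aspect ratio 74/51 ≈ 1.451 (ISO target is √2 ≈ 1.414).
In the A-series (A0 area = 1 m²): A8 = 52 × 74 mm.
Off by 1 mm total — nearest standard size.

A8 (52 × 74 mm)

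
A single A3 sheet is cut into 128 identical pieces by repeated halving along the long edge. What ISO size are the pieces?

128 = 2^7, so 7 halving steps.
A3 → A4 → … → A10 after 7 steps.

A10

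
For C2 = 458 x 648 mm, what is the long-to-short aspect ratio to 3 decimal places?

648 / 458 = 1.415
Matches √2 ≈ 1.414 — the ISO 216 defining ratio.

1.415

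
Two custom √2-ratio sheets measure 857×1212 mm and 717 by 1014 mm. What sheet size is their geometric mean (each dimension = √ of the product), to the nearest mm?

784 × 1109 mm

Short side: √(857 · 717) = √614469 ≈ 783.9 → 784 mm
Long side: √(1212 · 1014) = √1228968 ≈ 1108.6 → 1109 mm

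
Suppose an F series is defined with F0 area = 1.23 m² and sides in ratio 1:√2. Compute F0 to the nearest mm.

Let the short side be w mm. Then w · w√2 = 1.23 m² = 1,230,000 mm².
w² = 1,230,000/√2, so w ≈ 932.6 mm; long side = w√2 ≈ 1318.9 mm.

933 × 1319 mm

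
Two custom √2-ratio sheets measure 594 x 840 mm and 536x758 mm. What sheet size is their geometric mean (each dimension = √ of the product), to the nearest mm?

Short side: √(594 · 536) = √318384 ≈ 564.3 → 564 mm
Long side: √(840 · 758) = √636720 ≈ 797.9 → 798 mm

564 × 798 mm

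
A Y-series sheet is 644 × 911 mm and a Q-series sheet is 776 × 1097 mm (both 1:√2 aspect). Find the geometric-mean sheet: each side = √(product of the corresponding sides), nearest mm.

Short side: √(644 · 776) = √499744 ≈ 706.9 → 707 mm
Long side: √(911 · 1097) = √999367 ≈ 999.7 → 1000 mm

707 × 1000 mm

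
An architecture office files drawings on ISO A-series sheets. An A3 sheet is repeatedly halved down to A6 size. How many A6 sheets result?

Each ISO step halves the sheet: 1 × A3 → 2 × A4 → 4 × A5 → 8 × A6
From A3 to A6 is 3 halving steps: 2^3 = 8.

8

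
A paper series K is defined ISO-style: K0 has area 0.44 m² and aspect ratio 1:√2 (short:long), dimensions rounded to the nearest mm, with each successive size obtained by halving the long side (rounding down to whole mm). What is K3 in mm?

Let K0's short side be w mm. w · w√2 = 0.44 m² = 440,000 mm², so w ≈ 557.8 mm and w√2 ≈ 788.8 mm → K0 = 558 × 789 mm.
K1: ⌊789/2⌋ × 558 = 394 × 558 mm
K2: ⌊558/2⌋ × 394 = 279 × 394 mm
K3: ⌊394/2⌋ × 279 = 197 × 279 mm

197 × 279 mm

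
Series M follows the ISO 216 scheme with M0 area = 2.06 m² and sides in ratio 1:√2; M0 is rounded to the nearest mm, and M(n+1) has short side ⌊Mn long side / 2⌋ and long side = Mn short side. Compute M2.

603 × 853 mm

Let M0's short side be w mm. w · w√2 = 2.06 m² = 2,060,000 mm², so w ≈ 1206.9 mm and w√2 ≈ 1706.8 mm → M0 = 1207 × 1707 mm.
M1: ⌊1707/2⌋ × 1207 = 853 × 1207 mm
M2: ⌊1207/2⌋ × 853 = 603 × 853 mm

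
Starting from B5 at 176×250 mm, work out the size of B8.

B6: ⌊250/2⌋ × 176 = 125 × 176 mm
B7: ⌊176/2⌋ × 125 = 88 × 125 mm
B8: ⌊125/2⌋ × 88 = 62 × 88 mm

62 × 88 mm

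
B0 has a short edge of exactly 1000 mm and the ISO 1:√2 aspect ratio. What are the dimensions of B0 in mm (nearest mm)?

1000 × 1414 mm

Short side = 1000 mm; long side = 1000√2 ≈ 1414.2 mm.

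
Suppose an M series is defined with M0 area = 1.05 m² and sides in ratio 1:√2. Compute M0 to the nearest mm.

862 × 1219 mm

Let the short side be w mm. Then w · w√2 = 1.05 m² = 1,050,000 mm².
w² = 1,050,000/√2, so w ≈ 861.7 mm; long side = w√2 ≈ 1218.6 mm.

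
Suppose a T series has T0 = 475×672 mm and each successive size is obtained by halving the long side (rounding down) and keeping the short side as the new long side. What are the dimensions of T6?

T1 = 336 × 475 mm (from T0 by 1 halving).
T2: ⌊475/2⌋ × 336 = 237 × 336 mm
T3: ⌊336/2⌋ × 237 = 168 × 237 mm
T4: ⌊237/2⌋ × 168 = 118 × 168 mm
T5: ⌊168/2⌋ × 118 = 84 × 118 mm
T6: ⌊118/2⌋ × 84 = 59 × 84 mm

59 × 84 mm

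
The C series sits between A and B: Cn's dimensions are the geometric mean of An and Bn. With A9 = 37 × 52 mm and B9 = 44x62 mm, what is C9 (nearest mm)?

Short side: √(37 · 44) = √1628 ≈ 40.3 → 40 mm
Long side: √(52 · 62) = √3224 ≈ 56.8 → 57 mm

40 × 57 mm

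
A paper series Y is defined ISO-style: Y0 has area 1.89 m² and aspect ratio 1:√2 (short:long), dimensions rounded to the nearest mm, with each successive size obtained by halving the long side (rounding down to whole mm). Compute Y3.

Let Y0's short side be w mm. w · w√2 = 1.89 m² = 1,890,000 mm², so w ≈ 1156.0 mm and w√2 ≈ 1634.9 mm → Y0 = 1156 × 1635 mm.
Y1: ⌊1635/2⌋ × 1156 = 817 × 1156 mm
Y2: ⌊1156/2⌋ × 817 = 578 × 817 mm
Y3: ⌊817/2⌋ × 578 = 408 × 578 mm

408 × 578 mm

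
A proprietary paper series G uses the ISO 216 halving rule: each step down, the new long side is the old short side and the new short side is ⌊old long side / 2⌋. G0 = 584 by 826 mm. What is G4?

146 × 206 mm

G1: ⌊826/2⌋ × 584 = 413 × 584 mm
G2: ⌊584/2⌋ × 413 = 292 × 413 mm
G3: ⌊413/2⌋ × 292 = 206 × 292 mm
G4: ⌊292/2⌋ × 206 = 146 × 206 mm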